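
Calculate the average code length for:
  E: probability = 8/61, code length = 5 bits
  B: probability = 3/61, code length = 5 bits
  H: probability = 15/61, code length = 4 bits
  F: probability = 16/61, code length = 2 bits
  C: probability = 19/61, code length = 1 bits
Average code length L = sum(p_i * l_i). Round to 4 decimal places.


Weighted contributions p_i * l_i:
  E: (8/61) * 5 = 40/61
  B: (3/61) * 5 = 15/61
  H: (15/61) * 4 = 60/61
  F: (16/61) * 2 = 32/61
  C: (19/61) * 1 = 19/61
Sum = (40 + 15 + 60 + 32 + 19)/61 = 166/61

L = 166/61 = 2.7213 bits/symbol


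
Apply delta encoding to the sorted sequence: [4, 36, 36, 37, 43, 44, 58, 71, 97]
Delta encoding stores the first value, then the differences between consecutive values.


First value: 4
Deltas:
  36 - 4 = 32
  36 - 36 = 0
  37 - 36 = 1
  43 - 37 = 6
  44 - 43 = 1
  58 - 44 = 14
  71 - 58 = 13
  97 - 71 = 26


Delta encoded: [4, 32, 0, 1, 6, 1, 14, 13, 26]


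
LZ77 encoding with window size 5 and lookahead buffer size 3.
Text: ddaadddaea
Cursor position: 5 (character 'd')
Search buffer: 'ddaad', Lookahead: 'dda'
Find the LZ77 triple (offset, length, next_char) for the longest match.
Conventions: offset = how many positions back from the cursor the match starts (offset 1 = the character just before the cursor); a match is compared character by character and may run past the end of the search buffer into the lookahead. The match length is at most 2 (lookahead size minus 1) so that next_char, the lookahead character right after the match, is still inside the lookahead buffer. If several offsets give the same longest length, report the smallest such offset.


Try each offset into the search buffer:
  offset=1 (pos 4, char 'd'): match length 2
  offset=2 (pos 3, char 'a'): match length 0
  offset=3 (pos 2, char 'a'): match length 0
  offset=4 (pos 1, char 'd'): match length 1
  offset=5 (pos 0, char 'd'): match length 2
Longest match has length 2, found at offsets 1, 5; take the smallest, offset 1.
next_char = character at position 5 + 2 = 7 -> 'a'

Best match: offset=1, length=2 (matching 'dd' starting at position 4)
LZ77 triple: (1, 2, 'a')


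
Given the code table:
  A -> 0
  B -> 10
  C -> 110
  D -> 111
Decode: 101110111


Decoding:
10 -> B
111 -> D
0 -> A
111 -> D


Result: BDAD


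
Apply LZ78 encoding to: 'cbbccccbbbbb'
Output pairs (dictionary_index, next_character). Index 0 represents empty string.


LZ78 encoding steps:
Dictionary: {0: ''}
Step 1: w='' (idx 0), next='c' -> output (0, 'c'), add 'c' as idx 1
Step 2: w='' (idx 0), next='b' -> output (0, 'b'), add 'b' as idx 2
Step 3: w='b' (idx 2), next='c' -> output (2, 'c'), add 'bc' as idx 3
Step 4: w='c' (idx 1), next='c' -> output (1, 'c'), add 'cc' as idx 4
Step 5: w='c' (idx 1), next='b' -> output (1, 'b'), add 'cb' as idx 5
Step 6: w='b' (idx 2), next='b' -> output (2, 'b'), add 'bb' as idx 6
Step 7: w='bb' (idx 6), end of input -> output (6, '')


Encoded: [(0, 'c'), (0, 'b'), (2, 'c'), (1, 'c'), (1, 'b'), (2, 'b'), (6, '')]


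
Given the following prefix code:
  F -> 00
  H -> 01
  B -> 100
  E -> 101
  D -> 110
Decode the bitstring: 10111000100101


Decoding step by step:
Bits 101 -> E
Bits 110 -> D
Bits 00 -> F
Bits 100 -> B
Bits 101 -> E


Decoded message: EDFBE


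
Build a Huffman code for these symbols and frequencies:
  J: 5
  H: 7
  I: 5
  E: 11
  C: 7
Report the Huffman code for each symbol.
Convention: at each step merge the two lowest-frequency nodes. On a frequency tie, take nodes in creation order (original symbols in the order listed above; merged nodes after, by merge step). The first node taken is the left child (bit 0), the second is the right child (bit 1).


Huffman tree construction:
Step 1: Merge J(5) + I(5) = 10
Step 2: Merge H(7) + C(7) = 14
Step 3: Merge (J+I)(10) + E(11) = 21
Step 4: Merge (H+C)(14) + ((J+I)+E)(21) = 35
Read each symbol's code off the tree from the root (left child = 0, right child = 1).

Codes:
  J: 100 (length 3)
  H: 00 (length 2)
  I: 101 (length 3)
  E: 11 (length 2)
  C: 01 (length 2)
Average code length: 80/35 = 2.2857 bits/symbol


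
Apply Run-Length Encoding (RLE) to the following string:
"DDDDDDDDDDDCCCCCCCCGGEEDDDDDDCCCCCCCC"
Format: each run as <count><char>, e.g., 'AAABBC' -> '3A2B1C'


Scanning runs left to right:
  i=0: run of 'D' x 11 -> '11D'
  i=11: run of 'C' x 8 -> '8C'
  i=19: run of 'G' x 2 -> '2G'
  i=21: run of 'E' x 2 -> '2E'
  i=23: run of 'D' x 6 -> '6D'
  i=29: run of 'C' x 8 -> '8C'

RLE = 11D8C2G2E6D8C


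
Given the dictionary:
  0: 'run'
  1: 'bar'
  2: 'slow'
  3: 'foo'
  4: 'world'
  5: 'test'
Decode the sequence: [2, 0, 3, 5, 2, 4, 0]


Look up each index in the dictionary:
  2 -> 'slow'
  0 -> 'run'
  3 -> 'foo'
  5 -> 'test'
  2 -> 'slow'
  4 -> 'world'
  0 -> 'run'

Decoded: "slow run foo test slow world run"


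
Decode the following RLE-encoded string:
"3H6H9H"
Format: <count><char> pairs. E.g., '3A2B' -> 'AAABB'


Expanding each <count><char> pair:
  3H -> 'HHH'
  6H -> 'HHHHHH'
  9H -> 'HHHHHHHHH'

Decoded = HHHHHHHHHHHHHHHHHH


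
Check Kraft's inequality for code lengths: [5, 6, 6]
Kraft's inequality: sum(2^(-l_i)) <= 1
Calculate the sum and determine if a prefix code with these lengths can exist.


Sum = 2^(-5) + 2^(-6) + 2^(-6)
    = 0.03125 + 0.015625 + 0.015625
    = 4/64 = 0.0625
Since 0.0625 <= 1, Kraft's inequality IS satisfied.
A prefix code with these lengths CAN exist.

Kraft sum = 0.0625. Satisfied.


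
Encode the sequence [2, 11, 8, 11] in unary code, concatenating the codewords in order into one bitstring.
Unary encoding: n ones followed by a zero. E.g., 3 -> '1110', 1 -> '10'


Encode each number as n ones followed by a terminating 0:
  2 -> 110 (3 bits)
  11 -> 111111111110 (12 bits)
  8 -> 111111110 (9 bits)
  11 -> 111111111110 (12 bits)
Total length = 3 + 12 + 9 + 12 = 36 bits.

Unary([2, 11, 8, 11]) = 110111111111110111111110111111111110 (36 bits)


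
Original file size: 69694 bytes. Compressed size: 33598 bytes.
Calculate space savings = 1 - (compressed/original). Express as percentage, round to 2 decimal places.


ratio = compressed/original = 33598/69694 = 0.482079
savings = 1 - ratio = 1 - 0.482079 = 0.517921
as a percentage: 0.517921 * 100 = 51.79%

Space savings = 1 - 33598/69694 = 51.79%


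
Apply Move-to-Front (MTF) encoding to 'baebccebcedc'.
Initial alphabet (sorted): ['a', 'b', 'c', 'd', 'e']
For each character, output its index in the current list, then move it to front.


MTF encoding:
'b': index 1 in ['a', 'b', 'c', 'd', 'e'] -> ['b', 'a', 'c', 'd', 'e']
'a': index 1 in ['b', 'a', 'c', 'd', 'e'] -> ['a', 'b', 'c', 'd', 'e']
'e': index 4 in ['a', 'b', 'c', 'd', 'e'] -> ['e', 'a', 'b', 'c', 'd']
'b': index 2 in ['e', 'a', 'b', 'c', 'd'] -> ['b', 'e', 'a', 'c', 'd']
'c': index 3 in ['b', 'e', 'a', 'c', 'd'] -> ['c', 'b', 'e', 'a', 'd']
'c': index 0 in ['c', 'b', 'e', 'a', 'd'] -> ['c', 'b', 'e', 'a', 'd']
'e': index 2 in ['c', 'b', 'e', 'a', 'd'] -> ['e', 'c', 'b', 'a', 'd']
'b': index 2 in ['e', 'c', 'b', 'a', 'd'] -> ['b', 'e', 'c', 'a', 'd']
'c': index 2 in ['b', 'e', 'c', 'a', 'd'] -> ['c', 'b', 'e', 'a', 'd']
'e': index 2 in ['c', 'b', 'e', 'a', 'd'] -> ['e', 'c', 'b', 'a', 'd']
'd': index 4 in ['e', 'c', 'b', 'a', 'd'] -> ['d', 'e', 'c', 'b', 'a']
'c': index 2 in ['d', 'e', 'c', 'b', 'a'] -> ['c', 'd', 'e', 'b', 'a']


Output: [1, 1, 4, 2, 3, 0, 2, 2, 2, 2, 4, 2]


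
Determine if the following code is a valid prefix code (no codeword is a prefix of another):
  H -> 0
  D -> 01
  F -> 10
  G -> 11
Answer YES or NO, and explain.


Checking each pair (does one codeword prefix another?):
  H='0' vs D='01': prefix -- VIOLATION

NO -- this is NOT a valid prefix code. H (0) is a prefix of D (01).


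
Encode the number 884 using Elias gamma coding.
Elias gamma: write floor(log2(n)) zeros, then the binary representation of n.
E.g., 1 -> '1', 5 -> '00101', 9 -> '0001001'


num_bits = floor(log2(884)) + 1 = 10
leading_zeros = num_bits - 1 = 9
binary(884) = 1101110100

Elias gamma(884) = '000000000' + '1101110100' = 0000000001101110100 (19 bits)


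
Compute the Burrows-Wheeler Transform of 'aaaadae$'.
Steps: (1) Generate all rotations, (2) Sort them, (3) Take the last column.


Rotations (sorted):
  0: $aaaadae -> last char: e
  1: aaaadae$ -> last char: $
  2: aaadae$a -> last char: a
  3: aadae$aa -> last char: a
  4: adae$aaa -> last char: a
  5: ae$aaaad -> last char: d
  6: dae$aaaa -> last char: a
  7: e$aaaada -> last char: a


BWT = e$aaadaa


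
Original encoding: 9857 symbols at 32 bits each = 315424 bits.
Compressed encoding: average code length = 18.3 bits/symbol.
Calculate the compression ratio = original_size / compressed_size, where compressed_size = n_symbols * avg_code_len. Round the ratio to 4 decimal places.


original_size = n_symbols * orig_bits = 9857 * 32 = 315424 bits
compressed_size = n_symbols * avg_code_len = 9857 * 18.3 = 180383.1 bits
ratio = original_size / compressed_size = 315424 / 180383.1 = 1.7486

Compression ratio = 1.7486


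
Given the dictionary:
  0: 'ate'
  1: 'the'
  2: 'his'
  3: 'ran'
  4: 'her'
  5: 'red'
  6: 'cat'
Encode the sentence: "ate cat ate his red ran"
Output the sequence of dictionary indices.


Look up each word in the dictionary:
  'ate' -> 0
  'cat' -> 6
  'ate' -> 0
  'his' -> 2
  'red' -> 5
  'ran' -> 3

Encoded: [0, 6, 0, 2, 5, 3]


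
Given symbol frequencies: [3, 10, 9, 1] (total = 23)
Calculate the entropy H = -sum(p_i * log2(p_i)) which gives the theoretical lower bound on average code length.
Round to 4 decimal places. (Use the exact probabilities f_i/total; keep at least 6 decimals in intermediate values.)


Per-symbol terms -p_i * log2(p_i) with p_i = f_i/23:
  p = 3/23 = 0.130435: log2(p) = -2.938599, -p*log2(p) = 0.383296
  p = 10/23 = 0.434783: log2(p) = -1.201634, -p*log2(p) = 0.522450
  p = 9/23 = 0.391304: log2(p) = -1.353637, -p*log2(p) = 0.529684
  p = 1/23 = 0.043478: log2(p) = -4.523562, -p*log2(p) = 0.196677
H = 0.383296 + 0.522450 + 0.529684 + 0.196677 = 1.632107

H = 1.6321 bits/symbol


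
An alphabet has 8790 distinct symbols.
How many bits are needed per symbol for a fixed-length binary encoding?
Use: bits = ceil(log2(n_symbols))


log2(8790) = 13.1016
Bracket: 2^13 = 8192 < 8790 <= 2^14 = 16384
So ceil(log2(8790)) = 14

bits = ceil(log2(8790)) = ceil(13.1016) = 14 bits


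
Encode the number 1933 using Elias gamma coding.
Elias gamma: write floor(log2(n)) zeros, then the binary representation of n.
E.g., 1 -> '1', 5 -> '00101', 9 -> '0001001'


num_bits = floor(log2(1933)) + 1 = 11
leading_zeros = num_bits - 1 = 10
binary(1933) = 11110001101

Elias gamma(1933) = '0000000000' + '11110001101' = 000000000011110001101 (21 bits)


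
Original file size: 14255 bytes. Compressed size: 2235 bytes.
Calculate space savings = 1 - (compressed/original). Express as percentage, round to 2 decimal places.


ratio = compressed/original = 2235/14255 = 0.156787
savings = 1 - ratio = 1 - 0.156787 = 0.843213
as a percentage: 0.843213 * 100 = 84.32%

Space savings = 1 - 2235/14255 = 84.32%


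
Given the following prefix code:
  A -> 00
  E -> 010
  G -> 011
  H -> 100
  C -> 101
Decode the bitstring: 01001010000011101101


Decoding step by step:
Bits 010 -> E
Bits 010 -> E
Bits 100 -> H
Bits 00 -> A
Bits 011 -> G
Bits 101 -> C
Bits 101 -> C


Decoded message: EEHAGCC


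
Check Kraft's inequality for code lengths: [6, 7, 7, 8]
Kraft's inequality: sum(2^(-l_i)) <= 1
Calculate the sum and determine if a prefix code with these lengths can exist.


Sum = 2^(-6) + 2^(-7) + 2^(-7) + 2^(-8)
    = 0.015625 + 0.0078125 + 0.0078125 + 0.00390625
    = 9/256 = 0.03515625
Since 0.03515625 <= 1, Kraft's inequality IS satisfied.
A prefix code with these lengths CAN exist.

Kraft sum = 0.03515625. Satisfied.


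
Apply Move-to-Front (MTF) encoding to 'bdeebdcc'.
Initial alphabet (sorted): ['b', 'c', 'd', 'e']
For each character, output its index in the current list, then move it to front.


MTF encoding:
'b': index 0 in ['b', 'c', 'd', 'e'] -> ['b', 'c', 'd', 'e']
'd': index 2 in ['b', 'c', 'd', 'e'] -> ['d', 'b', 'c', 'e']
'e': index 3 in ['d', 'b', 'c', 'e'] -> ['e', 'd', 'b', 'c']
'e': index 0 in ['e', 'd', 'b', 'c'] -> ['e', 'd', 'b', 'c']
'b': index 2 in ['e', 'd', 'b', 'c'] -> ['b', 'e', 'd', 'c']
'd': index 2 in ['b', 'e', 'd', 'c'] -> ['d', 'b', 'e', 'c']
'c': index 3 in ['d', 'b', 'e', 'c'] -> ['c', 'd', 'b', 'e']
'c': index 0 in ['c', 'd', 'b', 'e'] -> ['c', 'd', 'b', 'e']


Output: [0, 2, 3, 0, 2, 2, 3, 0]


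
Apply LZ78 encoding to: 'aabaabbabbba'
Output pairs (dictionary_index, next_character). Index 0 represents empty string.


LZ78 encoding steps:
Dictionary: {0: ''}
Step 1: w='' (idx 0), next='a' -> output (0, 'a'), add 'a' as idx 1
Step 2: w='a' (idx 1), next='b' -> output (1, 'b'), add 'ab' as idx 2
Step 3: w='a' (idx 1), next='a' -> output (1, 'a'), add 'aa' as idx 3
Step 4: w='' (idx 0), next='b' -> output (0, 'b'), add 'b' as idx 4
Step 5: w='b' (idx 4), next='a' -> output (4, 'a'), add 'ba' as idx 5
Step 6: w='b' (idx 4), next='b' -> output (4, 'b'), add 'bb' as idx 6
Step 7: w='ba' (idx 5), end of input -> output (5, '')


Encoded: [(0, 'a'), (1, 'b'), (1, 'a'), (0, 'b'), (4, 'a'), (4, 'b'), (5, '')]


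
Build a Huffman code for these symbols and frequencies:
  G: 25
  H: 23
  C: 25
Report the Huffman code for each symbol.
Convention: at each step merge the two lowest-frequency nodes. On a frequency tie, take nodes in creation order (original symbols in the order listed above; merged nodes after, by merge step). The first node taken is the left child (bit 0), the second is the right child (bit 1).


Huffman tree construction:
Step 1: Merge H(23) + G(25) = 48
Step 2: Merge C(25) + (H+G)(48) = 73
Read each symbol's code off the tree from the root (left child = 0, right child = 1).

Codes:
  G: 11 (length 2)
  H: 10 (length 2)
  C: 0 (length 1)
Average code length: 121/73 = 1.6575 bits/symbol


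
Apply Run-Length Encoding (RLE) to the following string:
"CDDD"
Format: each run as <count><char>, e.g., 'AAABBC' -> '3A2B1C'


Scanning runs left to right:
  i=0: run of 'C' x 1 -> '1C'
  i=1: run of 'D' x 3 -> '3D'

RLE = 1C3D


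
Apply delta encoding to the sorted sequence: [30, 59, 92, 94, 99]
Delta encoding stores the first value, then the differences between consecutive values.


First value: 30
Deltas:
  59 - 30 = 29
  92 - 59 = 33
  94 - 92 = 2
  99 - 94 = 5


Delta encoded: [30, 29, 33, 2, 5]


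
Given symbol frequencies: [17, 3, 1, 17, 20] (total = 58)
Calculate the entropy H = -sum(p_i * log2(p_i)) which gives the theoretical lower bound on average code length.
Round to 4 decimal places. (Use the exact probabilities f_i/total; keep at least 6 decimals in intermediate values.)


Per-symbol terms -p_i * log2(p_i) with p_i = f_i/58:
  p = 17/58 = 0.293103: log2(p) = -1.770518, -p*log2(p) = 0.518945
  p = 3/58 = 0.051724: log2(p) = -4.273018, -p*log2(p) = 0.221018
  p = 1/58 = 0.017241: log2(p) = -5.857981, -p*log2(p) = 0.101000
  p = 17/58 = 0.293103: log2(p) = -1.770518, -p*log2(p) = 0.518945
  p = 20/58 = 0.344828: log2(p) = -1.536053, -p*log2(p) = 0.529673
H = 0.518945 + 0.221018 + 0.101000 + 0.518945 + 0.529673 = 1.889581

H = 1.8896 bits/symbol


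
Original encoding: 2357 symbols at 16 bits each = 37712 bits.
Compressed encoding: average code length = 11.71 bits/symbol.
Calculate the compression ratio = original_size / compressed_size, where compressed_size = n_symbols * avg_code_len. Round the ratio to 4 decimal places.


original_size = n_symbols * orig_bits = 2357 * 16 = 37712 bits
compressed_size = n_symbols * avg_code_len = 2357 * 11.71 = 27600.47 bits
ratio = original_size / compressed_size = 37712 / 27600.47 = 1.3664

Compression ratio = 1.3664


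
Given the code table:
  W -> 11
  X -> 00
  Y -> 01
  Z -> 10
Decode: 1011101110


Decoding:
10 -> Z
11 -> W
10 -> Z
11 -> W
10 -> Z


Result: ZWZWZ


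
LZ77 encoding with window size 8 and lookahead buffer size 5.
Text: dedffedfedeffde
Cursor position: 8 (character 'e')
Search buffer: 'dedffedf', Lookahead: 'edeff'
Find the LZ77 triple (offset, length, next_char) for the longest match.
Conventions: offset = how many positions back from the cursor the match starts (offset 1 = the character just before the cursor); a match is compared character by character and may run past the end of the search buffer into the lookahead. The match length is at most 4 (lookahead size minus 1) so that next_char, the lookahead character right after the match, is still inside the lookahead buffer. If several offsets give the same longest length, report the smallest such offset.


Try each offset into the search buffer:
  offset=1 (pos 7, char 'f'): match length 0
  offset=2 (pos 6, char 'd'): match length 0
  offset=3 (pos 5, char 'e'): match length 2
  offset=4 (pos 4, char 'f'): match length 0
  offset=5 (pos 3, char 'f'): match length 0
  offset=6 (pos 2, char 'd'): match length 0
  offset=7 (pos 1, char 'e'): match length 2
  offset=8 (pos 0, char 'd'): match length 0
Longest match has length 2, found at offsets 3, 7; take the smallest, offset 3.
next_char = character at position 8 + 2 = 10 -> 'e'

Best match: offset=3, length=2 (matching 'ed' starting at position 5)
LZ77 triple: (3, 2, 'e')


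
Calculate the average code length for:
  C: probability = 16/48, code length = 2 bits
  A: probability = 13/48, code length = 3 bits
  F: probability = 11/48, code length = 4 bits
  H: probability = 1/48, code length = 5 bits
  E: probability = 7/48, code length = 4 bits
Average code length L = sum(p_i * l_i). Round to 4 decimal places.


Weighted contributions p_i * l_i:
  C: (16/48) * 2 = 32/48
  A: (13/48) * 3 = 39/48
  F: (11/48) * 4 = 44/48
  H: (1/48) * 5 = 5/48
  E: (7/48) * 4 = 28/48
Sum = (32 + 39 + 44 + 5 + 28)/48 = 148/48

L = 148/48 = 3.0833 bits/symbol


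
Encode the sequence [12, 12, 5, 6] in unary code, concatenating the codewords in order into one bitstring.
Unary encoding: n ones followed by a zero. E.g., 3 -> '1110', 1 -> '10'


Encode each number as n ones followed by a terminating 0:
  12 -> 1111111111110 (13 bits)
  12 -> 1111111111110 (13 bits)
  5 -> 111110 (6 bits)
  6 -> 1111110 (7 bits)
Total length = 13 + 13 + 6 + 7 = 39 bits.

Unary([12, 12, 5, 6]) = 111111111111011111111111101111101111110 (39 bits)


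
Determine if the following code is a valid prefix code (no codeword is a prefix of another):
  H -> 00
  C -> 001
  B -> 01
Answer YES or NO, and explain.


Checking each pair (does one codeword prefix another?):
  H='00' vs C='001': prefix -- VIOLATION

NO -- this is NOT a valid prefix code. H (00) is a prefix of C (001).


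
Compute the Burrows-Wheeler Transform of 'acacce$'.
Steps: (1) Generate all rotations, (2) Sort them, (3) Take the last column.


Rotations (sorted):
  0: $acacce -> last char: e
  1: acacce$ -> last char: $
  2: acce$ac -> last char: c
  3: cacce$a -> last char: a
  4: cce$aca -> last char: a
  5: ce$acac -> last char: c
  6: e$acacc -> last char: c


BWT = e$caacc


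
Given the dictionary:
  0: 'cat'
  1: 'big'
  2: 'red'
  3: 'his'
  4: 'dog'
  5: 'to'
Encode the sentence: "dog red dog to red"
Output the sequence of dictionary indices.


Look up each word in the dictionary:
  'dog' -> 4
  'red' -> 2
  'dog' -> 4
  'to' -> 5
  'red' -> 2

Encoded: [4, 2, 4, 5, 2]


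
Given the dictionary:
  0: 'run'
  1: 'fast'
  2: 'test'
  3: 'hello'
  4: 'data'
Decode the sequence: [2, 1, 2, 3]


Look up each index in the dictionary:
  2 -> 'test'
  1 -> 'fast'
  2 -> 'test'
  3 -> 'hello'

Decoded: "test fast test hello"


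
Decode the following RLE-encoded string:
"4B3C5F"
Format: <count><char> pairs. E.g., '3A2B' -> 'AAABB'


Expanding each <count><char> pair:
  4B -> 'BBBB'
  3C -> 'CCC'
  5F -> 'FFFFF'

Decoded = BBBBCCCFFFFF


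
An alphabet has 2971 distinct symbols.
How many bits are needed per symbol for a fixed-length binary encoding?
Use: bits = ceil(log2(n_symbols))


log2(2971) = 11.5367
Bracket: 2^11 = 2048 < 2971 <= 2^12 = 4096
So ceil(log2(2971)) = 12

bits = ceil(log2(2971)) = ceil(11.5367) = 12 bits


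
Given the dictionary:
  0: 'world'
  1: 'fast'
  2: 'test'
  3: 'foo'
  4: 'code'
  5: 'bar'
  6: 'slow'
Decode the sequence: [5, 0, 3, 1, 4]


Look up each index in the dictionary:
  5 -> 'bar'
  0 -> 'world'
  3 -> 'foo'
  1 -> 'fast'
  4 -> 'code'

Decoded: "bar world foo fast code"


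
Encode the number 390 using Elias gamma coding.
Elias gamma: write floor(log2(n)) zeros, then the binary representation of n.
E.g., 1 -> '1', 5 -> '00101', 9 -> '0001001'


num_bits = floor(log2(390)) + 1 = 9
leading_zeros = num_bits - 1 = 8
binary(390) = 110000110

Elias gamma(390) = '00000000' + '110000110' = 00000000110000110 (17 bits)


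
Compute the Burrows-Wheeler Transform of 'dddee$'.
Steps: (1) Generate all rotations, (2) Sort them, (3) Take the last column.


Rotations (sorted):
  0: $dddee -> last char: e
  1: dddee$ -> last char: $
  2: ddee$d -> last char: d
  3: dee$dd -> last char: d
  4: e$ddde -> last char: e
  5: ee$ddd -> last char: d


BWT = e$dded


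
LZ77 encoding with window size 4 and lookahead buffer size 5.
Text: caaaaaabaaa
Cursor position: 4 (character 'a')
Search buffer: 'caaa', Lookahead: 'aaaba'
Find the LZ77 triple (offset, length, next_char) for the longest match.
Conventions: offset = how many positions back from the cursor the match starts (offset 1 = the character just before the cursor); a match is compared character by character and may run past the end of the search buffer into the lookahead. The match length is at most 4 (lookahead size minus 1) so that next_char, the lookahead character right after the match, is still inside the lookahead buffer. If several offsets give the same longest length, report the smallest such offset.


Try each offset into the search buffer:
  offset=1 (pos 3, char 'a'): match length 3
  offset=2 (pos 2, char 'a'): match length 3
  offset=3 (pos 1, char 'a'): match length 3
  offset=4 (pos 0, char 'c'): match length 0
Longest match has length 3, found at offsets 1, 2, 3; take the smallest, offset 1.
next_char = character at position 4 + 3 = 7 -> 'b'

Best match: offset=1, length=3 (matching 'aaa' starting at position 3)
LZ77 triple: (1, 3, 'b')


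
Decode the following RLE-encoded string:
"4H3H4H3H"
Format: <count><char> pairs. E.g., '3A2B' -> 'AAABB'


Expanding each <count><char> pair:
  4H -> 'HHHH'
  3H -> 'HHH'
  4H -> 'HHHH'
  3H -> 'HHH'

Decoded = HHHHHHHHHHHHHH


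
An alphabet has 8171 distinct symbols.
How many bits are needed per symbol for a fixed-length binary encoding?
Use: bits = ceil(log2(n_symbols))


log2(8171) = 12.9963
Bracket: 2^12 = 4096 < 8171 <= 2^13 = 8192
So ceil(log2(8171)) = 13

bits = ceil(log2(8171)) = ceil(12.9963) = 13 bits


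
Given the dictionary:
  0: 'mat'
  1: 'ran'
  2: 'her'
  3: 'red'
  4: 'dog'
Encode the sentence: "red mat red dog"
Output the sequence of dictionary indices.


Look up each word in the dictionary:
  'red' -> 3
  'mat' -> 0
  'red' -> 3
  'dog' -> 4

Encoded: [3, 0, 3, 4]


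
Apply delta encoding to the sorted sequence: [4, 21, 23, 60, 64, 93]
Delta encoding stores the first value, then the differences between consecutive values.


First value: 4
Deltas:
  21 - 4 = 17
  23 - 21 = 2
  60 - 23 = 37
  64 - 60 = 4
  93 - 64 = 29


Delta encoded: [4, 17, 2, 37, 4, 29]


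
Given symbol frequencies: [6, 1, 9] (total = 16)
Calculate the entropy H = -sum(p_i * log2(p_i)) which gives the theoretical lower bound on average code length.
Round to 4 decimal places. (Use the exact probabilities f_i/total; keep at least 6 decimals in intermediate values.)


Per-symbol terms -p_i * log2(p_i) with p_i = f_i/16:
  p = 6/16 = 0.375000: log2(p) = -1.415037, -p*log2(p) = 0.530639
  p = 1/16 = 0.062500: log2(p) = -4.000000, -p*log2(p) = 0.250000
  p = 9/16 = 0.562500: log2(p) = -0.830075, -p*log2(p) = 0.466917
H = 0.530639 + 0.250000 + 0.466917 = 1.247556

H = 1.2476 bits/symbol


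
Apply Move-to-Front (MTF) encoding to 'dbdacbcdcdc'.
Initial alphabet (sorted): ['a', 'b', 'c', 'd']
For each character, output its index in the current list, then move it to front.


MTF encoding:
'd': index 3 in ['a', 'b', 'c', 'd'] -> ['d', 'a', 'b', 'c']
'b': index 2 in ['d', 'a', 'b', 'c'] -> ['b', 'd', 'a', 'c']
'd': index 1 in ['b', 'd', 'a', 'c'] -> ['d', 'b', 'a', 'c']
'a': index 2 in ['d', 'b', 'a', 'c'] -> ['a', 'd', 'b', 'c']
'c': index 3 in ['a', 'd', 'b', 'c'] -> ['c', 'a', 'd', 'b']
'b': index 3 in ['c', 'a', 'd', 'b'] -> ['b', 'c', 'a', 'd']
'c': index 1 in ['b', 'c', 'a', 'd'] -> ['c', 'b', 'a', 'd']
'd': index 3 in ['c', 'b', 'a', 'd'] -> ['d', 'c', 'b', 'a']
'c': index 1 in ['d', 'c', 'b', 'a'] -> ['c', 'd', 'b', 'a']
'd': index 1 in ['c', 'd', 'b', 'a'] -> ['d', 'c', 'b', 'a']
'c': index 1 in ['d', 'c', 'b', 'a'] -> ['c', 'd', 'b', 'a']


Output: [3, 2, 1, 2, 3, 3, 1, 3, 1, 1, 1]


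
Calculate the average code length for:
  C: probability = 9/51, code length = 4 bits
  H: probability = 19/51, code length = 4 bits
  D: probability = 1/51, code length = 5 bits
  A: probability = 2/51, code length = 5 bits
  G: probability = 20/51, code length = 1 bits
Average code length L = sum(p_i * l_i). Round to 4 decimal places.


Weighted contributions p_i * l_i:
  C: (9/51) * 4 = 36/51
  H: (19/51) * 4 = 76/51
  D: (1/51) * 5 = 5/51
  A: (2/51) * 5 = 10/51
  G: (20/51) * 1 = 20/51
Sum = (36 + 76 + 5 + 10 + 20)/51 = 147/51

L = 147/51 = 2.8824 bits/symbol


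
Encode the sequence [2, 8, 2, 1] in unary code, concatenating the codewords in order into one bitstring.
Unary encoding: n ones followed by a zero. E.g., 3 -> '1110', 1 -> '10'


Encode each number as n ones followed by a terminating 0:
  2 -> 110 (3 bits)
  8 -> 111111110 (9 bits)
  2 -> 110 (3 bits)
  1 -> 10 (2 bits)
Total length = 3 + 9 + 3 + 2 = 17 bits.

Unary([2, 8, 2, 1]) = 11011111111011010 (17 bits)


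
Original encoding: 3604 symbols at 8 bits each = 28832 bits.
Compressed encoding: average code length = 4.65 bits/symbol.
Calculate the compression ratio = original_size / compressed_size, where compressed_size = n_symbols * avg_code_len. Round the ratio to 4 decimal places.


original_size = n_symbols * orig_bits = 3604 * 8 = 28832 bits
compressed_size = n_symbols * avg_code_len = 3604 * 4.65 = 16758.6 bits
ratio = original_size / compressed_size = 28832 / 16758.6 = 1.7204

Compression ratio = 1.7204


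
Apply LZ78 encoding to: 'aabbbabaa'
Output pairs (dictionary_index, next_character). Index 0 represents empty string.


LZ78 encoding steps:
Dictionary: {0: ''}
Step 1: w='' (idx 0), next='a' -> output (0, 'a'), add 'a' as idx 1
Step 2: w='a' (idx 1), next='b' -> output (1, 'b'), add 'ab' as idx 2
Step 3: w='' (idx 0), next='b' -> output (0, 'b'), add 'b' as idx 3
Step 4: w='b' (idx 3), next='a' -> output (3, 'a'), add 'ba' as idx 4
Step 5: w='ba' (idx 4), next='a' -> output (4, 'a'), add 'baa' as idx 5


Encoded: [(0, 'a'), (1, 'b'), (0, 'b'), (3, 'a'), (4, 'a')]


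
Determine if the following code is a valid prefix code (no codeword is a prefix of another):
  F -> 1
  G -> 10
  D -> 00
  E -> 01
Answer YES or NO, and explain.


Checking each pair (does one codeword prefix another?):
  F='1' vs G='10': prefix -- VIOLATION

NO -- this is NOT a valid prefix code. F (1) is a prefix of G (10).


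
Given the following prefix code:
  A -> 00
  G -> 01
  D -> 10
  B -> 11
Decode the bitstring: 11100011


Decoding step by step:
Bits 11 -> B
Bits 10 -> D
Bits 00 -> A
Bits 11 -> B


Decoded message: BDAB


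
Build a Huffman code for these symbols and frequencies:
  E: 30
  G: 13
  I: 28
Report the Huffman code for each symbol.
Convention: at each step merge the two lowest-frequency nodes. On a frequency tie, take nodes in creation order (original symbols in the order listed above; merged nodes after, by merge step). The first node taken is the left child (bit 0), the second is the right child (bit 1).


Huffman tree construction:
Step 1: Merge G(13) + I(28) = 41
Step 2: Merge E(30) + (G+I)(41) = 71
Read each symbol's code off the tree from the root (left child = 0, right child = 1).

Codes:
  E: 0 (length 1)
  G: 10 (length 2)
  I: 11 (length 2)
Average code length: 112/71 = 1.5775 bits/symbol


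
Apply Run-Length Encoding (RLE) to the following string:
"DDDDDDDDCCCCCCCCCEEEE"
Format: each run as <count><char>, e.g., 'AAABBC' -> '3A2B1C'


Scanning runs left to right:
  i=0: run of 'D' x 8 -> '8D'
  i=8: run of 'C' x 9 -> '9C'
  i=17: run of 'E' x 4 -> '4E'

RLE = 8D9C4E


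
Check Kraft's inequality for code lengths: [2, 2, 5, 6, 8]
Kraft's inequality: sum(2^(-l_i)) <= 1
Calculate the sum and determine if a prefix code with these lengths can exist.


Sum = 2^(-2) + 2^(-2) + 2^(-5) + 2^(-6) + 2^(-8)
    = 0.25 + 0.25 + 0.03125 + 0.015625 + 0.00390625
    = 141/256 = 0.55078125
Since 0.55078125 <= 1, Kraft's inequality IS satisfied.
A prefix code with these lengths CAN exist.

Kraft sum = 0.55078125. Satisfied.


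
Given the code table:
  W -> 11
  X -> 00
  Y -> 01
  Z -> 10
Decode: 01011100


Decoding:
01 -> Y
01 -> Y
11 -> W
00 -> X


Result: YYWX


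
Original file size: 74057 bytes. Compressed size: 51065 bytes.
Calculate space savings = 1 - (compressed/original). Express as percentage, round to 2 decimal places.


ratio = compressed/original = 51065/74057 = 0.689536
savings = 1 - ratio = 1 - 0.689536 = 0.310464
as a percentage: 0.310464 * 100 = 31.05%

Space savings = 1 - 51065/74057 = 31.05%


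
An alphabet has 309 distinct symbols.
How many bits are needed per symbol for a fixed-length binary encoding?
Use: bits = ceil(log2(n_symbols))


log2(309) = 8.2715
Bracket: 2^8 = 256 < 309 <= 2^9 = 512
So ceil(log2(309)) = 9

bits = ceil(log2(309)) = ceil(8.2715) = 9 bits


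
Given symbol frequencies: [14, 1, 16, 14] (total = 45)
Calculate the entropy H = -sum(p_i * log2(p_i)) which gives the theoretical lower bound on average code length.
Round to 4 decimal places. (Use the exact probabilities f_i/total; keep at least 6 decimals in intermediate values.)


Per-symbol terms -p_i * log2(p_i) with p_i = f_i/45:
  p = 14/45 = 0.311111: log2(p) = -1.684498, -p*log2(p) = 0.524066
  p = 1/45 = 0.022222: log2(p) = -5.491853, -p*log2(p) = 0.122041
  p = 16/45 = 0.355556: log2(p) = -1.491853, -p*log2(p) = 0.530437
  p = 14/45 = 0.311111: log2(p) = -1.684498, -p*log2(p) = 0.524066
H = 0.524066 + 0.122041 + 0.530437 + 0.524066 = 1.700610

H = 1.7006 bits/symbol


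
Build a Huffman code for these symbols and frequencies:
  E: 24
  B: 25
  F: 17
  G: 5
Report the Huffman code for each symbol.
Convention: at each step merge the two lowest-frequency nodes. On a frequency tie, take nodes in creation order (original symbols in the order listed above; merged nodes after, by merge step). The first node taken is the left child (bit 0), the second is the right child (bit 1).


Huffman tree construction:
Step 1: Merge G(5) + F(17) = 22
Step 2: Merge (G+F)(22) + E(24) = 46
Step 3: Merge B(25) + ((G+F)+E)(46) = 71
Read each symbol's code off the tree from the root (left child = 0, right child = 1).

Codes:
  E: 11 (length 2)
  B: 0 (length 1)
  F: 101 (length 3)
  G: 100 (length 3)
Average code length: 139/71 = 1.9577 bits/symbol


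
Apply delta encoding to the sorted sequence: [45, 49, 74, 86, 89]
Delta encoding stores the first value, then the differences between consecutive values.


First value: 45
Deltas:
  49 - 45 = 4
  74 - 49 = 25
  86 - 74 = 12
  89 - 86 = 3


Delta encoded: [45, 4, 25, 12, 3]


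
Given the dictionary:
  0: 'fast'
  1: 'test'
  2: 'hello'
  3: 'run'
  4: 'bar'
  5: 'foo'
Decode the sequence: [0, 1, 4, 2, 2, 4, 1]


Look up each index in the dictionary:
  0 -> 'fast'
  1 -> 'test'
  4 -> 'bar'
  2 -> 'hello'
  2 -> 'hello'
  4 -> 'bar'
  1 -> 'test'

Decoded: "fast test bar hello hello bar test"


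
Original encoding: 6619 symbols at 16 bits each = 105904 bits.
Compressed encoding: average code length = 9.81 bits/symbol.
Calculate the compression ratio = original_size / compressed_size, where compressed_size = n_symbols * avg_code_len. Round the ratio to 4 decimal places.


original_size = n_symbols * orig_bits = 6619 * 16 = 105904 bits
compressed_size = n_symbols * avg_code_len = 6619 * 9.81 = 64932.39 bits
ratio = original_size / compressed_size = 105904 / 64932.39 = 1.631

Compression ratio = 1.631


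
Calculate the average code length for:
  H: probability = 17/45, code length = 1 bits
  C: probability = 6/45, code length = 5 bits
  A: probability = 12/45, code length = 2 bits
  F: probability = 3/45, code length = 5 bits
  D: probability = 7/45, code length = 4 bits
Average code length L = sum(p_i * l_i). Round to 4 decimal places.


Weighted contributions p_i * l_i:
  H: (17/45) * 1 = 17/45
  C: (6/45) * 5 = 30/45
  A: (12/45) * 2 = 24/45
  F: (3/45) * 5 = 15/45
  D: (7/45) * 4 = 28/45
Sum = (17 + 30 + 24 + 15 + 28)/45 = 114/45

L = 114/45 = 2.5333 bits/symbol


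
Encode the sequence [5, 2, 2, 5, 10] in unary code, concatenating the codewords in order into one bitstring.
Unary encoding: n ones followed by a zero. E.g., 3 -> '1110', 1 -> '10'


Encode each number as n ones followed by a terminating 0:
  5 -> 111110 (6 bits)
  2 -> 110 (3 bits)
  2 -> 110 (3 bits)
  5 -> 111110 (6 bits)
  10 -> 11111111110 (11 bits)
Total length = 6 + 3 + 3 + 6 + 11 = 29 bits.

Unary([5, 2, 2, 5, 10]) = 11111011011011111011111111110 (29 bits)


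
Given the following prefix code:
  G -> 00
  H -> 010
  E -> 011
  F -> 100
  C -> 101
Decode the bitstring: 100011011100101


Decoding step by step:
Bits 100 -> F
Bits 011 -> E
Bits 011 -> E
Bits 100 -> F
Bits 101 -> C


Decoded message: FEEFC


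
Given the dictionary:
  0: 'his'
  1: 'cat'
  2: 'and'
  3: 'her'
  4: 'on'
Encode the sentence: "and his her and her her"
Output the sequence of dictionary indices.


Look up each word in the dictionary:
  'and' -> 2
  'his' -> 0
  'her' -> 3
  'and' -> 2
  'her' -> 3
  'her' -> 3

Encoded: [2, 0, 3, 2, 3, 3]


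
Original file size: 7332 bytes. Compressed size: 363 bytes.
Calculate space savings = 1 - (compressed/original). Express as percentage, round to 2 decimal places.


ratio = compressed/original = 363/7332 = 0.049509
savings = 1 - ratio = 1 - 0.049509 = 0.950491
as a percentage: 0.950491 * 100 = 95.05%

Space savings = 1 - 363/7332 = 95.05%


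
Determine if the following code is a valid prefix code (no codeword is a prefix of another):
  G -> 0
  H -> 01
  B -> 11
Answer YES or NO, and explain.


Checking each pair (does one codeword prefix another?):
  G='0' vs H='01': prefix -- VIOLATION

NO -- this is NOT a valid prefix code. G (0) is a prefix of H (01).


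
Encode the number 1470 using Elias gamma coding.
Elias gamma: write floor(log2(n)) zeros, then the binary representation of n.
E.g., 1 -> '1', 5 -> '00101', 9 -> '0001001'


num_bits = floor(log2(1470)) + 1 = 11
leading_zeros = num_bits - 1 = 10
binary(1470) = 10110111110

Elias gamma(1470) = '0000000000' + '10110111110' = 000000000010110111110 (21 bits)


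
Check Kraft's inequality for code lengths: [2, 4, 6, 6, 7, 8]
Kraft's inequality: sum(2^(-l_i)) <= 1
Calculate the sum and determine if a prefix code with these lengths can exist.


Sum = 2^(-2) + 2^(-4) + 2^(-6) + 2^(-6) + 2^(-7) + 2^(-8)
    = 0.25 + 0.0625 + 0.015625 + 0.015625 + 0.0078125 + 0.00390625
    = 91/256 = 0.35546875
Since 0.35546875 <= 1, Kraft's inequality IS satisfied.
A prefix code with these lengths CAN exist.

Kraft sum = 0.35546875. Satisfied.


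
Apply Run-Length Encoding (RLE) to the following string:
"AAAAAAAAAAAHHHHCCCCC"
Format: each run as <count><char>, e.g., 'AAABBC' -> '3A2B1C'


Scanning runs left to right:
  i=0: run of 'A' x 11 -> '11A'
  i=11: run of 'H' x 4 -> '4H'
  i=15: run of 'C' x 5 -> '5C'

RLE = 11A4H5C


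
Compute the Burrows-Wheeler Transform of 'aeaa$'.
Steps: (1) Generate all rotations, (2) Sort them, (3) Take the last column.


Rotations (sorted):
  0: $aeaa -> last char: a
  1: a$aea -> last char: a
  2: aa$ae -> last char: e
  3: aeaa$ -> last char: $
  4: eaa$a -> last char: a


BWT = aae$a


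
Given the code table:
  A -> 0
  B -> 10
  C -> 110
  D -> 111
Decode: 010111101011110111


Decoding:
0 -> A
10 -> B
111 -> D
10 -> B
10 -> B
111 -> D
10 -> B
111 -> D


Result: ABDBBDBD


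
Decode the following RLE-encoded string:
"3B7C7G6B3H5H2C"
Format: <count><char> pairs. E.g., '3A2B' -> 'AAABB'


Expanding each <count><char> pair:
  3B -> 'BBB'
  7C -> 'CCCCCCC'
  7G -> 'GGGGGGG'
  6B -> 'BBBBBB'
  3H -> 'HHH'
  5H -> 'HHHHH'
  2C -> 'CC'

Decoded = BBBCCCCCCCGGGGGGGBBBBBBHHHHHHHHCC


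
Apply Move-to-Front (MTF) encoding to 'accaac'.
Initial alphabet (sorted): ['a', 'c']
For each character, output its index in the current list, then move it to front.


MTF encoding:
'a': index 0 in ['a', 'c'] -> ['a', 'c']
'c': index 1 in ['a', 'c'] -> ['c', 'a']
'c': index 0 in ['c', 'a'] -> ['c', 'a']
'a': index 1 in ['c', 'a'] -> ['a', 'c']
'a': index 0 in ['a', 'c'] -> ['a', 'c']
'c': index 1 in ['a', 'c'] -> ['c', 'a']


Output: [0, 1, 0, 1, 0, 1]


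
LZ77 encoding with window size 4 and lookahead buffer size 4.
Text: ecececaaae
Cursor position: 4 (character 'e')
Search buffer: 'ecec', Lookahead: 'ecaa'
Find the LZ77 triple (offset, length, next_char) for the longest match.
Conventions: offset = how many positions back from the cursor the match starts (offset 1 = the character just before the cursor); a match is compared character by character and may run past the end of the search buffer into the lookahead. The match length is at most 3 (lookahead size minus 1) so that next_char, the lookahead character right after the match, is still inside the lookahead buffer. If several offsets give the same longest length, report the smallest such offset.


Try each offset into the search buffer:
  offset=1 (pos 3, char 'c'): match length 0
  offset=2 (pos 2, char 'e'): match length 2
  offset=3 (pos 1, char 'c'): match length 0
  offset=4 (pos 0, char 'e'): match length 2
Longest match has length 2, found at offsets 2, 4; take the smallest, offset 2.
next_char = character at position 4 + 2 = 6 -> 'a'

Best match: offset=2, length=2 (matching 'ec' starting at position 2)
LZ77 triple: (2, 2, 'a')


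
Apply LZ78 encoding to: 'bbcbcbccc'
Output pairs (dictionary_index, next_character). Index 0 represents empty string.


LZ78 encoding steps:
Dictionary: {0: ''}
Step 1: w='' (idx 0), next='b' -> output (0, 'b'), add 'b' as idx 1
Step 2: w='b' (idx 1), next='c' -> output (1, 'c'), add 'bc' as idx 2
Step 3: w='bc' (idx 2), next='b' -> output (2, 'b'), add 'bcb' as idx 3
Step 4: w='' (idx 0), next='c' -> output (0, 'c'), add 'c' as idx 4
Step 5: w='c' (idx 4), next='c' -> output (4, 'c'), add 'cc' as idx 5


Encoded: [(0, 'b'), (1, 'c'), (2, 'b'), (0, 'c'), (4, 'c')]


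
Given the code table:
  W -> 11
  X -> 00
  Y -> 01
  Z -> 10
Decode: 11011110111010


Decoding:
11 -> W
01 -> Y
11 -> W
10 -> Z
11 -> W
10 -> Z
10 -> Z


Result: WYWZWZZ


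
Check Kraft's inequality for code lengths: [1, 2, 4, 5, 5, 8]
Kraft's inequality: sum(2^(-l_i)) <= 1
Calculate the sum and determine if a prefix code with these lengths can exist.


Sum = 2^(-1) + 2^(-2) + 2^(-4) + 2^(-5) + 2^(-5) + 2^(-8)
    = 0.5 + 0.25 + 0.0625 + 0.03125 + 0.03125 + 0.00390625
    = 225/256 = 0.87890625
Since 0.87890625 <= 1, Kraft's inequality IS satisfied.
A prefix code with these lengths CAN exist.

Kraft sum = 0.87890625. Satisfied.


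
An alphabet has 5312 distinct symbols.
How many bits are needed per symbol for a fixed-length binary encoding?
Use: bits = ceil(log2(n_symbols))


log2(5312) = 12.375
Bracket: 2^12 = 4096 < 5312 <= 2^13 = 8192
So ceil(log2(5312)) = 13

bits = ceil(log2(5312)) = ceil(12.375) = 13 bits


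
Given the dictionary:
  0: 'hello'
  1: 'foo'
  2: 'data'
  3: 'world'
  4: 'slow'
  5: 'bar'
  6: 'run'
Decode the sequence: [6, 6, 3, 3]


Look up each index in the dictionary:
  6 -> 'run'
  6 -> 'run'
  3 -> 'world'
  3 -> 'world'

Decoded: "run run world world"


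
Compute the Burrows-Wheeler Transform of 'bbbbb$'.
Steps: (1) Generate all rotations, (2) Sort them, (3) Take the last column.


Rotations (sorted):
  0: $bbbbb -> last char: b
  1: b$bbbb -> last char: b
  2: bb$bbb -> last char: b
  3: bbb$bb -> last char: b
  4: bbbb$b -> last char: b
  5: bbbbb$ -> last char: $


BWT = bbbbb$
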